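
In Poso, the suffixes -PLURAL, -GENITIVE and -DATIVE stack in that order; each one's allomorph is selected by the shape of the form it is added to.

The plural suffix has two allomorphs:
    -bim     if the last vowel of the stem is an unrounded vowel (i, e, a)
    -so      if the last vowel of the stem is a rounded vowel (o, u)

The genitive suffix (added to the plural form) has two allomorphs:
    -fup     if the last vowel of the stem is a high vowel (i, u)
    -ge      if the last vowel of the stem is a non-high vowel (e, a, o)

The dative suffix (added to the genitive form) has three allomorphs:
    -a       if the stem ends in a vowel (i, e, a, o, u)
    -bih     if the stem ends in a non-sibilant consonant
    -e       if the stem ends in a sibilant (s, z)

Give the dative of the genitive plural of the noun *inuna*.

*inuna* — last vowel /a/ (an unrounded vowel) → -bim → *inunabim*.
The plural form *inunabim* — last vowel /i/ (a high vowel) → -fup → *inunabimfup*.
Since the final sound of the genitive form *inunabimfup* is /p/ (a non-sibilant consonant), it takes -bih, giving *inunabimfupbih*.

inunabimfupbih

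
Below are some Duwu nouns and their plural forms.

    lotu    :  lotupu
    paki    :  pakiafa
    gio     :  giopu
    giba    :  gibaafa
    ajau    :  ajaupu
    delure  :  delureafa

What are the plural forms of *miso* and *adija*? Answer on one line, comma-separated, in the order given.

The alternation tracks the last vowel of the stem — -pu when the last vowel of the stem is a rounded vowel (*lotu*, *gio*, *ajau*); -afa when the last vowel of the stem is an unrounded vowel (*paki*, *giba*, *delure*).
Since the last vowel of *miso* is /o/ (a rounded vowel), it takes -pu, giving *misopu*.
*adija*: last vowel = /a/, an unrounded vowel → -afa → *adijaafa*.

misopu, adijaafa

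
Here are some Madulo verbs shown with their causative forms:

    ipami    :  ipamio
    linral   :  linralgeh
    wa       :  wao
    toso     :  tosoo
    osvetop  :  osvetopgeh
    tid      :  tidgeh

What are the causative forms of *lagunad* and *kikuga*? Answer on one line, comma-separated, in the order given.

lagunadgeh, kikugao

The suffix is conditioned by the final sound: -geh when the stem ends in a consonant (*linral*, *osvetop*, *tid*); -o when the stem ends in a vowel (*ipami*, *wa*, *toso*).
*lagunad* — final sound /d/ (a consonant) → -geh → *lagunadgeh*.
*kikuga* — final sound /a/ (a vowel) → -o → *kikugao*.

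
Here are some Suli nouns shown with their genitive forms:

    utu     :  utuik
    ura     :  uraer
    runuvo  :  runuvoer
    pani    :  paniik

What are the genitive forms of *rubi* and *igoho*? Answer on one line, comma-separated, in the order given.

Looking at the last vowel of each stem: -ik when the last vowel of the stem is a high vowel (*utu*, *pani*); -er when the last vowel of the stem is a non-high vowel (*ura*, *runuvo*).
Since the last vowel of *rubi* is /i/ (a high vowel), it takes -ik, giving *rubiik*.
*igoho*: last vowel = /o/, a non-high vowel → -er → *igohoer*.

rubiik, igohoer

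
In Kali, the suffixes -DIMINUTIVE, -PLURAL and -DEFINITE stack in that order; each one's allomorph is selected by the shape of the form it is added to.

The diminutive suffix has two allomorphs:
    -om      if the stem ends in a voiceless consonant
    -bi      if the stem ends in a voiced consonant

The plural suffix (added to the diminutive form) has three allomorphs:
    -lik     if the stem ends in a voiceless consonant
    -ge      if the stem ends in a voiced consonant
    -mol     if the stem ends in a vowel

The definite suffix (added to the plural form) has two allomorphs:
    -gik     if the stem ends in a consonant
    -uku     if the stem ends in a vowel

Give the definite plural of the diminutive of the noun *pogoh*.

pogohomgeuku

*pogoh* — final consonant /h/ (voiceless) → -om → *pogohom*.
The final sound of the diminutive form *pogohom* is /m/, which is a voiced consonant, so the plural suffix is -ge, giving *pogohomge*.
The plural form *pogohomge*: final sound = /e/, a vowel → -uku → *pogohomgeuku*.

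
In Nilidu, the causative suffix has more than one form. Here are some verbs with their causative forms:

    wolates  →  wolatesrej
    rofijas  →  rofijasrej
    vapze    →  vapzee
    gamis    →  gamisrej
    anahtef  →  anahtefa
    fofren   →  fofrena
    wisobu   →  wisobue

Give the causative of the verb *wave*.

wavee

The alternation tracks the final sound of the stem — -rej when the stem ends in a sibilant (*wolates*, *rofijas*, *gamis*); -a when the stem ends in a non-sibilant consonant (*anahtef*, *fofren*); -e when the stem ends in a vowel (*vapze*, *wisobu*).
The final sound of *wave* is /e/, which is a vowel, so the suffix is -e, giving *wavee*.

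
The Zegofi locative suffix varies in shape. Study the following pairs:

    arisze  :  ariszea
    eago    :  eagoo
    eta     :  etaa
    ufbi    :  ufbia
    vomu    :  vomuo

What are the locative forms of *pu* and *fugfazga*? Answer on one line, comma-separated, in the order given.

The alternation tracks the last vowel of the stem — -o when the last vowel of the stem is a rounded vowel (*eago*, *vomu*); -a when the last vowel of the stem is an unrounded vowel (*arisze*, *eta*, *ufbi*).
Since the last vowel of *pu* is /u/ (a rounded vowel), it takes -o, giving *puo*.
Since the last vowel of *fugfazga* is /a/ (an unrounded vowel), it takes -a, giving *fugfazgaa*.

puo, fugfazgaa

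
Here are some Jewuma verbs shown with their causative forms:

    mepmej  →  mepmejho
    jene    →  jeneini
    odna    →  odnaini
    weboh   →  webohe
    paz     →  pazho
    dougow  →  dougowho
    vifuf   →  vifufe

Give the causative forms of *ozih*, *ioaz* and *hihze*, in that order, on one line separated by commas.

The pattern is voicing of the final sound: -e when the stem ends in a voiceless consonant (*weboh*, *vifuf*); -ho when the stem ends in a voiced consonant (*mepmej*, *paz*, *dougow*); -ini when the stem ends in a vowel (*jene*, *odna*).
*ozih* — final sound /h/ (a voiceless consonant) → -e → *ozihe*.
*ioaz*: final sound = /z/, a voiced consonant → -ho → *ioazho*.
The final sound of *hihze* is /e/, which is a vowel, so the suffix is -ini, giving *hihzeini*.

ozihe, ioazho, hihzeini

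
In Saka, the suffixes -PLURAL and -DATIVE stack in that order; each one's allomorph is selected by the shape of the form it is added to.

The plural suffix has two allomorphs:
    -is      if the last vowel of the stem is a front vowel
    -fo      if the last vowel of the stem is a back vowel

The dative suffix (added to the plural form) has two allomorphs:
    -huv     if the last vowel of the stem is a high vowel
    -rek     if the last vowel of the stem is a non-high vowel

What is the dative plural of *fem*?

femishuv

The last vowel of *fem* is /e/, which is a front vowel, so the plural suffix is -is, giving *femis*.
The plural form *femis* — last vowel /i/ (a high vowel) → -huv → *femishuv*.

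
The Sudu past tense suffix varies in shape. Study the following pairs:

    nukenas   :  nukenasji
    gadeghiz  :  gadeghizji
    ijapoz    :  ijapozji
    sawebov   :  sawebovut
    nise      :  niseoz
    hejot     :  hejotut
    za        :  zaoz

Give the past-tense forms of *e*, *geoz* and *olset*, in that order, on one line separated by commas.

eoz, geozji, olsetut

The pattern is sibilance of the final sound: -ji when the stem ends in a sibilant (*nukenas*, *gadeghiz*, *ijapoz*); -ut when the stem ends in a non-sibilant consonant (*sawebov*, *hejot*); -oz when the stem ends in a vowel (*nise*, *za*).
Since the final sound of *e* is /e/ (a vowel), it takes -oz, giving *eoz*.
Since the final sound of *geoz* is /z/ (a sibilant), it takes -ji, giving *geozji*.
*olset* — final sound /t/ (a non-sibilant consonant) → -ut → *olsetut*.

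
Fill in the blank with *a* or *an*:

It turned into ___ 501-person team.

The indefinite article is chosen by the initial *sound* of the following word, not its spelling.
The number *501* is spoken "five hundred …", beginning with /faɪv/ — a consonant sound.
So the article is *a*: It turned into a 501-person team.

a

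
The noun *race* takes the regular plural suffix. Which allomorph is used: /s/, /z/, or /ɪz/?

/ɪz/

The stem *race* ends in a sibilant (/s, z, ʃ, ʒ, tʃ, dʒ/).
The plural suffix surfaces as /ɪz/ after sibilants, /s/ after other voiceless consonants, and /z/ after other voiced sounds.
So the plural -s on *race* is pronounced /ɪz/.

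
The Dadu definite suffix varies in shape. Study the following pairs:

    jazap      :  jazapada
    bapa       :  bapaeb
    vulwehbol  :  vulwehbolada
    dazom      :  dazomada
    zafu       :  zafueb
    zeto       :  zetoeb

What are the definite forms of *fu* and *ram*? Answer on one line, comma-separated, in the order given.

The pattern is consonant vs. vowel: -ada when the stem ends in a consonant (*jazap*, *vulwehbol*, *dazom*); -eb when the stem ends in a vowel (*bapa*, *zafu*, *zeto*).
The final sound of *fu* is /u/, which is a vowel, so the suffix is -eb, giving *fueb*.
*ram*: final sound = /m/, a consonant → -ada → *ramada*.

fueb, ramada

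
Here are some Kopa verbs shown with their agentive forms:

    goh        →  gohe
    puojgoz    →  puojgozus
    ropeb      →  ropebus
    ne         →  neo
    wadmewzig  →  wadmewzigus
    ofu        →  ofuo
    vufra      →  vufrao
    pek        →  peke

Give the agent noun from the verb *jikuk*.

Looking at the final sound of each stem: -e when the stem ends in a voiceless consonant (*goh*, *pek*); -us when the stem ends in a voiced consonant (*puojgoz*, *ropeb*, *wadmewzig*); -o when the stem ends in a vowel (*ne*, *ofu*, *vufra*).
The final sound of *jikuk* is /k/, which is a voiceless consonant, so the suffix is -e, giving *jikuke*.

jikuke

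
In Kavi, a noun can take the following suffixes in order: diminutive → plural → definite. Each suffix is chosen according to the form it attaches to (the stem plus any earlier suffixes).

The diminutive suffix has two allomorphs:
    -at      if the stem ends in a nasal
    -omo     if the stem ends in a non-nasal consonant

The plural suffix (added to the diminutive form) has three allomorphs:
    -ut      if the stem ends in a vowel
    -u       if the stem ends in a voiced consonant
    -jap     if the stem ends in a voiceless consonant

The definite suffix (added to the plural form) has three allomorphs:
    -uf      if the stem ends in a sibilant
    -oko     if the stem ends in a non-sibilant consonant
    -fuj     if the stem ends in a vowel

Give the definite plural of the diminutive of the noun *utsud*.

utsudomoutoko

*utsud* — final consonant /d/ (non-nasal) → -omo → *utsudomo*.
Since the final sound of the diminutive form *utsudomo* is /o/ (a vowel), it takes -ut, giving *utsudomout*.
The final sound of the plural form *utsudomout* is /t/, which is a non-sibilant consonant, so the definite suffix is -oko, giving *utsudomoutoko*.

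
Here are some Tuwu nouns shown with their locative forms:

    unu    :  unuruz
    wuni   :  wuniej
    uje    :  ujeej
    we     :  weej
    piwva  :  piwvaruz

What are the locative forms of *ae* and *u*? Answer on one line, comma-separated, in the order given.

The alternation tracks the last vowel of the stem — -ej when the last vowel of the stem is a front vowel (*wuni*, *uje*, *we*); -ruz when the last vowel of the stem is a back vowel (*unu*, *piwva*).
*ae*: last vowel = /e/, a front vowel → -ej → *aeej*.
*u* — last vowel /u/ (a back vowel) → -ruz → *uruz*.

aeej, uruz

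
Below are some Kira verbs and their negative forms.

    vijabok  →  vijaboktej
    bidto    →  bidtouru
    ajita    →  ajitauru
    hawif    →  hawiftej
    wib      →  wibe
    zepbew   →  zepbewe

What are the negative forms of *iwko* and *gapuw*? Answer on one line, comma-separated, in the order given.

iwkouru, gapuwe

Looking at the final sound of each stem: -tej when the stem ends in a voiceless consonant (*vijabok*, *hawif*); -e when the stem ends in a voiced consonant (*wib*, *zepbew*); -uru when the stem ends in a vowel (*bidto*, *ajita*).
*iwko* — final sound /o/ (a vowel) → -uru → *iwkouru*.
*gapuw* — final sound /w/ (a voiced consonant) → -e → *gapuwe*.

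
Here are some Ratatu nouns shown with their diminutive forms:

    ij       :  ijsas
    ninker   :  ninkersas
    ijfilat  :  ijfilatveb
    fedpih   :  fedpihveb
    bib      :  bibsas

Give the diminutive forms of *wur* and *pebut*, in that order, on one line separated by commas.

Looking at the final consonant of each stem: -veb when the stem ends in a voiceless consonant (*ijfilat*, *fedpih*); -sas when the stem ends in a voiced consonant (*ij*, *ninker*, *bib*).
Since the final consonant of *wur* is /r/ (voiced), it takes -sas, giving *wursas*.
*pebut* — final consonant /t/ (voiceless) → -veb → *pebutveb*.

wursas, pebutveb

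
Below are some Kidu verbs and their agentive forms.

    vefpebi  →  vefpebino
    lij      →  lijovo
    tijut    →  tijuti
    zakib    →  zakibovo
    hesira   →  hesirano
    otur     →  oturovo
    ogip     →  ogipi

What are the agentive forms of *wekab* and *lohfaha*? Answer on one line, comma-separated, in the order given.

The alternation tracks the final sound of the stem — -i when the stem ends in a voiceless consonant (*tijut*, *ogip*); -ovo when the stem ends in a voiced consonant (*lij*, *zakib*, *otur*); -no when the stem ends in a vowel (*vefpebi*, *hesira*).
*wekab* — final sound /b/ (a voiced consonant) → -ovo → *wekabovo*.
*lohfaha*: final sound = /a/, a vowel → -no → *lohfahano*.

wekabovo, lohfahano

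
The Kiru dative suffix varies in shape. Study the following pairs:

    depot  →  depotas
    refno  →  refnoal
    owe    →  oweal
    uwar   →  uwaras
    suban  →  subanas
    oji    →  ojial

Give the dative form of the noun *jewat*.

The pattern is consonant vs. vowel: -as when the stem ends in a consonant (*depot*, *uwar*, *suban*); -al when the stem ends in a vowel (*refno*, *owe*, *oji*).
Since the final sound of *jewat* is /t/ (a consonant), it takes -as, giving *jewatas*.

jewatas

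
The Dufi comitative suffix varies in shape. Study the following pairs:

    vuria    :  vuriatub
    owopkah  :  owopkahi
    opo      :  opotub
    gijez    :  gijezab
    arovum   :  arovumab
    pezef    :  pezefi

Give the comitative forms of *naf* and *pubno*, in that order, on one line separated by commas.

nafi, pubnotub

The pattern is voicing of the final sound: -i when the stem ends in a voiceless consonant (*owopkah*, *pezef*); -ab when the stem ends in a voiced consonant (*gijez*, *arovum*); -tub when the stem ends in a vowel (*vuria*, *opo*).
*naf*: final sound = /f/, a voiceless consonant → -i → *nafi*.
The final sound of *pubno* is /o/, which is a vowel, so the suffix is -tub, giving *pubnotub*.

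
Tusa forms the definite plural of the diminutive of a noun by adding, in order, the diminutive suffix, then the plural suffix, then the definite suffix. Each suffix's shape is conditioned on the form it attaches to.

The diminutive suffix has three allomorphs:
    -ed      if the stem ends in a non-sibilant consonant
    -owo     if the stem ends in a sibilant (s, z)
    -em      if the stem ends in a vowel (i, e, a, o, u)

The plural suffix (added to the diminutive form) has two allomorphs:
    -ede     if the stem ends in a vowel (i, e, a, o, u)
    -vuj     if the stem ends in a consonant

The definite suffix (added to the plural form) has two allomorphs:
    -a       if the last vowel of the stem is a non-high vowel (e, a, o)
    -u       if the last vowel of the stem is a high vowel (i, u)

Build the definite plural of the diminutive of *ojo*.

Since the final sound of *ojo* is /o/ (a vowel), it takes -em, giving *ojoem*.
The diminutive form *ojoem*: final sound = /m/, a consonant → -vuj → *ojoemvuj*.
The last vowel of the plural form *ojoemvuj* is /u/, which is a high vowel, so the definite suffix is -u, giving *ojoemvuju*.

ojoemvuju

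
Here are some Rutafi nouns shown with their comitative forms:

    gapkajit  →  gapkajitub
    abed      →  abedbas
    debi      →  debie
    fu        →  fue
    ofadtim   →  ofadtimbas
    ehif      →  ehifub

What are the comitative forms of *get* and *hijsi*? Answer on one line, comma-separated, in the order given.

getub, hijsie

Looking at the final sound of each stem: -ub when the stem ends in a voiceless consonant (*gapkajit*, *ehif*); -bas when the stem ends in a voiced consonant (*abed*, *ofadtim*); -e when the stem ends in a vowel (*debi*, *fu*).
*get*: final sound = /t/, a voiceless consonant → -ub → *getub*.
*hijsi*: final sound = /i/, a vowel → -e → *hijsie*.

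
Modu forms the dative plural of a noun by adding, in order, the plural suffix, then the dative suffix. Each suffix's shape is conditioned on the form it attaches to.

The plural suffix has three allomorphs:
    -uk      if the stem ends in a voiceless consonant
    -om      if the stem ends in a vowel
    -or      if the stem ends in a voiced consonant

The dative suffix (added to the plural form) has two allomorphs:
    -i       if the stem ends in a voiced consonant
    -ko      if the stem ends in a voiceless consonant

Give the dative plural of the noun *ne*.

*ne* — final sound /e/ (a vowel) → -om → *neom*.
Since the final consonant of the plural form *neom* is /m/ (voiced), it takes -i, giving *neomi*.

neomi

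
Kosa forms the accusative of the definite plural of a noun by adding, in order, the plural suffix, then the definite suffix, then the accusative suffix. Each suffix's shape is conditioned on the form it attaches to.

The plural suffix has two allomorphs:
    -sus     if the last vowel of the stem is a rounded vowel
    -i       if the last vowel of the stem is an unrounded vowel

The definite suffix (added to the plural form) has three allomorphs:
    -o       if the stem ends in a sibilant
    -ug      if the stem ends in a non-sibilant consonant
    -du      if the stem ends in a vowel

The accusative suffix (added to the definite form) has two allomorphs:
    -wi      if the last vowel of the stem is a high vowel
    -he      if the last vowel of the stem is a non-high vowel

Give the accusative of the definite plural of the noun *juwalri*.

juwalriiduwi

Since the last vowel of *juwalri* is /i/ (an unrounded vowel), it takes -i, giving *juwalrii*.
The final sound of the plural form *juwalrii* is /i/, which is a vowel, so the definite suffix is -du, giving *juwalriidu*.
The definite form *juwalriidu* — last vowel /u/ (a high vowel) → -wi → *juwalriiduwi*.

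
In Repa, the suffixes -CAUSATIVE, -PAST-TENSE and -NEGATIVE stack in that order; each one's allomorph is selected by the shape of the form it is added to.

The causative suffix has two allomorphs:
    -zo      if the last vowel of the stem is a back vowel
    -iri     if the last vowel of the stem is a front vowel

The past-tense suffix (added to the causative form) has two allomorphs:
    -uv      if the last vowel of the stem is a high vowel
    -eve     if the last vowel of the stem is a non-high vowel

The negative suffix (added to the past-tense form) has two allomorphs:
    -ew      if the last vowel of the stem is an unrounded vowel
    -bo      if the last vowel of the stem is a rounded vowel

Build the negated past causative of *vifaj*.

The last vowel of *vifaj* is /a/, which is a back vowel, so the causative suffix is -zo, giving *vifajzo*.
Since the last vowel of the causative form *vifajzo* is /o/ (a non-high vowel), it takes -eve, giving *vifajzoeve*.
The past-tense form *vifajzoeve*: last vowel = /e/, an unrounded vowel → -ew → *vifajzoeveew*.

vifajzoeveew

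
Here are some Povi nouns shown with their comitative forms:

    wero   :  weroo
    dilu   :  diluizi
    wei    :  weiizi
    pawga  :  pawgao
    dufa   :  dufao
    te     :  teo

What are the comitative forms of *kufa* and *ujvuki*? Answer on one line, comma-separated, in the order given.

kufao, ujvukiizi

The alternation tracks the last vowel of the stem — -izi when the last vowel of the stem is a high vowel (*dilu*, *wei*); -o when the last vowel of the stem is a non-high vowel (*wero*, *pawga*, *dufa*, *te*).
*kufa*: last vowel = /a/, a non-high vowel → -o → *kufao*.
Since the last vowel of *ujvuki* is /i/ (a high vowel), it takes -izi, giving *ujvukiizi*.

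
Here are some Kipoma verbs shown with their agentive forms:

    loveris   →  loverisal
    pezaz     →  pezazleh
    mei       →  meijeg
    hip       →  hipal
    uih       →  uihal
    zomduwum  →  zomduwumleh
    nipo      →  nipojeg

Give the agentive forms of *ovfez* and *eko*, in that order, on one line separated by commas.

ovfezleh, ekojeg

The suffix is conditioned by the final sound: -al when the stem ends in a voiceless consonant (*loveris*, *hip*, *uih*); -leh when the stem ends in a voiced consonant (*pezaz*, *zomduwum*); -jeg when the stem ends in a vowel (*mei*, *nipo*).
*ovfez*: final sound = /z/, a voiced consonant → -leh → *ovfezleh*.
*eko*: final sound = /o/, a vowel → -jeg → *ekojeg*.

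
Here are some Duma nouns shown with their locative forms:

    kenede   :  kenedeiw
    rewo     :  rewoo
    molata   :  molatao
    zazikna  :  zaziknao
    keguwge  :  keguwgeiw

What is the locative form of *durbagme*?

durbagmeiw

Looking at the last vowel of each stem: -iw when the last vowel of the stem is a front vowel (*kenede*, *keguwge*); -o when the last vowel of the stem is a back vowel (*rewo*, *molata*, *zazikna*).
The last vowel of *durbagme* is /e/, which is a front vowel, so the suffix is -iw, giving *durbagmeiw*.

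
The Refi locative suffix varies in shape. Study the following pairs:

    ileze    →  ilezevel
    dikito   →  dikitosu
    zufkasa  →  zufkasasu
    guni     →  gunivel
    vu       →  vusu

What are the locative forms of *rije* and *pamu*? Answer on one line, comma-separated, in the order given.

The suffix is conditioned by the last vowel: -vel when the last vowel of the stem is a front vowel (*ileze*, *guni*); -su when the last vowel of the stem is a back vowel (*dikito*, *zufkasa*, *vu*).
The last vowel of *rije* is /e/, which is a front vowel, so the suffix is -vel, giving *rijevel*.
*pamu*: last vowel = /u/, a back vowel → -su → *pamusu*.

rijevel, pamusu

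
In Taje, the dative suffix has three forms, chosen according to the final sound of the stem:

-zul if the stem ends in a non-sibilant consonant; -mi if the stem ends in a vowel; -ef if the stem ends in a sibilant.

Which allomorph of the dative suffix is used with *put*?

*put*: final sound = /t/, a non-sibilant consonant → -zul.

-zul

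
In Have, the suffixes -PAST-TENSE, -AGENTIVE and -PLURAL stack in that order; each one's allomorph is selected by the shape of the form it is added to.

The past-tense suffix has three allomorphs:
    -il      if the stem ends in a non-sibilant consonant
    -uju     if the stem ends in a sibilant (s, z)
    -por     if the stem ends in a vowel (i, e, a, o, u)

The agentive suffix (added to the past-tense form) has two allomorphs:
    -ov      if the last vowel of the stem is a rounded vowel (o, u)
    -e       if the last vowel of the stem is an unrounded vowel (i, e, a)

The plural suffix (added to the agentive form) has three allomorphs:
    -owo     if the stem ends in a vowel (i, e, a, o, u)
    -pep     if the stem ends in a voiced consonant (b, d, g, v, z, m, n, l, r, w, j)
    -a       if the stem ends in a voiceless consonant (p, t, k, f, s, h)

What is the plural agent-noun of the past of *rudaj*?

rudajileowo

The final sound of *rudaj* is /j/, which is a non-sibilant consonant, so the past-tense suffix is -il, giving *rudajil*.
The past-tense form *rudajil*: last vowel = /i/, an unrounded vowel → -e → *rudajile*.
The final sound of the agentive form *rudajile* is /e/, which is a vowel, so the plural suffix is -owo, giving *rudajileowo*.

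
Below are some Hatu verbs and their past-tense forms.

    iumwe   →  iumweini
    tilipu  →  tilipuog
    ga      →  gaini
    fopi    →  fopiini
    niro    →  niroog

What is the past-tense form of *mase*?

The alternation tracks the last vowel of the stem — -og when the last vowel of the stem is a rounded vowel (*tilipu*, *niro*); -ini when the last vowel of the stem is an unrounded vowel (*iumwe*, *ga*, *fopi*).
Since the last vowel of *mase* is /e/ (an unrounded vowel), it takes -ini, giving *maseini*.

maseini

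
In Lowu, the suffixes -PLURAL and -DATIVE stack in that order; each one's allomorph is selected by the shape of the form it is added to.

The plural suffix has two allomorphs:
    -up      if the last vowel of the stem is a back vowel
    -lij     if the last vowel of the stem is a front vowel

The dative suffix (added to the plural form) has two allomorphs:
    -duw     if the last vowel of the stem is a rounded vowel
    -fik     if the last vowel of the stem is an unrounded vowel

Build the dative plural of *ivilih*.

ivilihlijfik

*ivilih*: last vowel = /i/, a front vowel → -lij → *ivilihlij*.
Since the last vowel of the plural form *ivilihlij* is /i/ (an unrounded vowel), it takes -fik, giving *ivilihlijfik*.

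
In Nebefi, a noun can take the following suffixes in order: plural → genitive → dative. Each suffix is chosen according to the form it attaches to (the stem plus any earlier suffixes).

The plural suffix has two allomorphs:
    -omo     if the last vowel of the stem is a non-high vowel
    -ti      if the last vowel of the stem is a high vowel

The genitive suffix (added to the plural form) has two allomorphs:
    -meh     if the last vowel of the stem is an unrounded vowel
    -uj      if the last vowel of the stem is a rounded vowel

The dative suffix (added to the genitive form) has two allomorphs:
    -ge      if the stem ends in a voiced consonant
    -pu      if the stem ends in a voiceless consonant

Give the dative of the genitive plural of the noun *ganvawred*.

Since the last vowel of *ganvawred* is /e/ (a non-high vowel), it takes -omo, giving *ganvawredomo*.
Since the last vowel of the plural form *ganvawredomo* is /o/ (a rounded vowel), it takes -uj, giving *ganvawredomouj*.
The genitive form *ganvawredomouj* — final consonant /j/ (voiced) → -ge → *ganvawredomoujge*.

ganvawredomoujge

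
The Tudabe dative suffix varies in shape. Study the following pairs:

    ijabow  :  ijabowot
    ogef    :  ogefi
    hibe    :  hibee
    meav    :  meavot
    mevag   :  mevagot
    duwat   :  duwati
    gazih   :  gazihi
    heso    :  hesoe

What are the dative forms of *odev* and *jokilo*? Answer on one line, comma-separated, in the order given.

odevot, jokiloe

The suffix is conditioned by the final sound: -i when the stem ends in a voiceless consonant (*ogef*, *duwat*, *gazih*); -ot when the stem ends in a voiced consonant (*ijabow*, *meav*, *mevag*); -e when the stem ends in a vowel (*hibe*, *heso*).
Since the final sound of *odev* is /v/ (a voiced consonant), it takes -ot, giving *odevot*.
*jokilo*: final sound = /o/, a vowel → -e → *jokiloe*.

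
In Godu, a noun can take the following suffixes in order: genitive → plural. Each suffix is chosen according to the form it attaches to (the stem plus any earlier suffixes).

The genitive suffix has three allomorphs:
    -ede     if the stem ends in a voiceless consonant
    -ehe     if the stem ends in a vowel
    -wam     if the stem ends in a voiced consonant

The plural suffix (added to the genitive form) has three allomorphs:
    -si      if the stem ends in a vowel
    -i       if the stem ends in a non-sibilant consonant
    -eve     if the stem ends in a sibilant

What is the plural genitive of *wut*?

wutedesi

*wut* — final sound /t/ (a voiceless consonant) → -ede → *wutede*.
The final sound of the genitive form *wutede* is /e/, which is a vowel, so the plural suffix is -si, giving *wutedesi*.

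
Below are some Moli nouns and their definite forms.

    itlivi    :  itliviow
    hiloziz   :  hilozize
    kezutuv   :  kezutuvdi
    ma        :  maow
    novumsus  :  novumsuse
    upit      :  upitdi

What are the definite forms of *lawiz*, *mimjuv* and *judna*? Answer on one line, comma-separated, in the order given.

lawize, mimjuvdi, judnaow

Looking at the final sound of each stem: -e when the stem ends in a sibilant (*hiloziz*, *novumsus*); -di when the stem ends in a non-sibilant consonant (*kezutuv*, *upit*); -ow when the stem ends in a vowel (*itlivi*, *ma*).
*lawiz* — final sound /z/ (a sibilant) → -e → *lawize*.
*mimjuv* — final sound /v/ (a non-sibilant consonant) → -di → *mimjuvdi*.
*judna* — final sound /a/ (a vowel) → -ow → *judnaow*.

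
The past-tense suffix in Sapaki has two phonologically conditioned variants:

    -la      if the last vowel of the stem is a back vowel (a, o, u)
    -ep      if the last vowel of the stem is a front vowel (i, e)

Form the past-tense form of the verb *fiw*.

Since the last vowel of *fiw* is /i/ (a front vowel), it takes -ep, giving *fiwep*.

fiwep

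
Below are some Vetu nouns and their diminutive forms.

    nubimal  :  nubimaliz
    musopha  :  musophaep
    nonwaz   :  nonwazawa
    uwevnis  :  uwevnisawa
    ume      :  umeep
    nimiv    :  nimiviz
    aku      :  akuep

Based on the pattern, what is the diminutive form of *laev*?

laeviz

The pattern is sibilance of the final sound: -awa when the stem ends in a sibilant (*nonwaz*, *uwevnis*); -iz when the stem ends in a non-sibilant consonant (*nubimal*, *nimiv*); -ep when the stem ends in a vowel (*musopha*, *ume*, *aku*).
*laev*: final sound = /v/, a non-sibilant consonant → -iz → *laeviz*.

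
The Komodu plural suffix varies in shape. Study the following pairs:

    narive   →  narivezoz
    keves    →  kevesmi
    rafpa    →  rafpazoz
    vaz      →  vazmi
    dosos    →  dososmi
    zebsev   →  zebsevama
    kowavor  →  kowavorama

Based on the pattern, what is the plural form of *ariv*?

Looking at the final sound of each stem: -mi when the stem ends in a sibilant (*keves*, *vaz*, *dosos*); -ama when the stem ends in a non-sibilant consonant (*zebsev*, *kowavor*); -zoz when the stem ends in a vowel (*narive*, *rafpa*).
Since the final sound of *ariv* is /v/ (a non-sibilant consonant), it takes -ama, giving *arivama*.

arivama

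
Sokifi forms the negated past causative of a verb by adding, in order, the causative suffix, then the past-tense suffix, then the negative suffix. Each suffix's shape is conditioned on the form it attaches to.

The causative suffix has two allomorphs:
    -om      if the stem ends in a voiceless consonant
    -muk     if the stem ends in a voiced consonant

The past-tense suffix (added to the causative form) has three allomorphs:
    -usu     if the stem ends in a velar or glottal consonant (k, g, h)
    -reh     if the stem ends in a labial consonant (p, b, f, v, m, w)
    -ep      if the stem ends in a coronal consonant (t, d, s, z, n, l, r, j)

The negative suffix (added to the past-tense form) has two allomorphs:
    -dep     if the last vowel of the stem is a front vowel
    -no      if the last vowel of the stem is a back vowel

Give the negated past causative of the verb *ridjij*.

Since the final consonant of *ridjij* is /j/ (voiced), it takes -muk, giving *ridjijmuk*.
The causative form *ridjijmuk* — final consonant /k/ (velar/glottal) → -usu → *ridjijmukusu*.
The past-tense form *ridjijmukusu*: last vowel = /u/, a back vowel → -no → *ridjijmukusuno*.

ridjijmukusuno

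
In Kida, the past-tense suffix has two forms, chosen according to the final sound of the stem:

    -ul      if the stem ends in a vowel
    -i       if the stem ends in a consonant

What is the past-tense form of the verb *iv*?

Since the final sound of *iv* is /v/ (a consonant), it takes -i, giving *ivi*.

ivi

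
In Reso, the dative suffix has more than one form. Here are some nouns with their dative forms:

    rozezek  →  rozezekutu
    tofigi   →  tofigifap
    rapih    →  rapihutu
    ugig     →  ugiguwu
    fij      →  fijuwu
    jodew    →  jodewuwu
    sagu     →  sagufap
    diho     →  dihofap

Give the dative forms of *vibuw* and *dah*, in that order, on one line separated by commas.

vibuwuwu, dahutu

The alternation tracks the final sound of the stem — -utu when the stem ends in a voiceless consonant (*rozezek*, *rapih*); -uwu when the stem ends in a voiced consonant (*ugig*, *fij*, *jodew*); -fap when the stem ends in a vowel (*tofigi*, *sagu*, *diho*).
*vibuw* — final sound /w/ (a voiced consonant) → -uwu → *vibuwuwu*.
The final sound of *dah* is /h/, which is a voiceless consonant, so the suffix is -utu, giving *dahutu*.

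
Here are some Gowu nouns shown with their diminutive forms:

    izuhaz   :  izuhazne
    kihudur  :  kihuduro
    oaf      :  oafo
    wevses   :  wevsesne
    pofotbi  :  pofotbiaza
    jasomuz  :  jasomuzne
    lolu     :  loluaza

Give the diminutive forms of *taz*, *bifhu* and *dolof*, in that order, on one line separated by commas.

tazne, bifhuaza, dolofo

The alternation tracks the final sound of the stem — -ne when the stem ends in a sibilant (*izuhaz*, *wevses*, *jasomuz*); -o when the stem ends in a non-sibilant consonant (*kihudur*, *oaf*); -aza when the stem ends in a vowel (*pofotbi*, *lolu*).
Since the final sound of *taz* is /z/ (a sibilant), it takes -ne, giving *tazne*.
The final sound of *bifhu* is /u/, which is a vowel, so the suffix is -aza, giving *bifhuaza*.
Since the final sound of *dolof* is /f/ (a non-sibilant consonant), it takes -o, giving *dolofo*.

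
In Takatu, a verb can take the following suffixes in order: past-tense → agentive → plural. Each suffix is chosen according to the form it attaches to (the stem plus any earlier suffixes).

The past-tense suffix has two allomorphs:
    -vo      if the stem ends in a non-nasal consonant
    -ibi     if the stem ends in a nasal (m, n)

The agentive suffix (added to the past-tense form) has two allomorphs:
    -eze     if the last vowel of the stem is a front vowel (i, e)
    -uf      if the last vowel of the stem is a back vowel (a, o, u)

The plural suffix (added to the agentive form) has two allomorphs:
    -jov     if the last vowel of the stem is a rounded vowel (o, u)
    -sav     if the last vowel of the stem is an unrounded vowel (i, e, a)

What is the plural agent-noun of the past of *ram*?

ramibiezesav

*ram*: final consonant = /m/, a nasal → -ibi → *ramibi*.
The last vowel of the past-tense form *ramibi* is /i/, which is a front vowel, so the agentive suffix is -eze, giving *ramibieze*.
The agentive form *ramibieze* — last vowel /e/ (an unrounded vowel) → -sav → *ramibiezesav*.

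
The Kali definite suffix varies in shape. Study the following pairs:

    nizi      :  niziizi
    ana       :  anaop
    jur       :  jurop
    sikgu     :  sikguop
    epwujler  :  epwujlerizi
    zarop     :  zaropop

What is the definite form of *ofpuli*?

The suffix is conditioned by the last vowel: -izi when the last vowel of the stem is a front vowel (*nizi*, *epwujler*); -op when the last vowel of the stem is a back vowel (*ana*, *jur*, *sikgu*, *zarop*).
The last vowel of *ofpuli* is /i/, which is a front vowel, so the suffix is -izi, giving *ofpuliizi*.

ofpuliizi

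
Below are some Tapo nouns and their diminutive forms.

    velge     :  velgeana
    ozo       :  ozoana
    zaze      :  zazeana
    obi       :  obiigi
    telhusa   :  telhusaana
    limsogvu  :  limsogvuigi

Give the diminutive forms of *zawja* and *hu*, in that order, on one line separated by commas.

zawjaana, huigi

Looking at the last vowel of each stem: -igi when the last vowel of the stem is a high vowel (*obi*, *limsogvu*); -ana when the last vowel of the stem is a non-high vowel (*velge*, *ozo*, *zaze*, *telhusa*).
*zawja*: last vowel = /a/, a non-high vowel → -ana → *zawjaana*.
Since the last vowel of *hu* is /u/ (a high vowel), it takes -igi, giving *huigi*.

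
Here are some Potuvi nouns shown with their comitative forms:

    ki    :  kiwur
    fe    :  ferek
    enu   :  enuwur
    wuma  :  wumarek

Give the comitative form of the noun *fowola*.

fowolarek

Looking at the last vowel of each stem: -wur when the last vowel of the stem is a high vowel (*ki*, *enu*); -rek when the last vowel of the stem is a non-high vowel (*fe*, *wuma*).
The last vowel of *fowola* is /a/, which is a non-high vowel, so the suffix is -rek, giving *fowolarek*.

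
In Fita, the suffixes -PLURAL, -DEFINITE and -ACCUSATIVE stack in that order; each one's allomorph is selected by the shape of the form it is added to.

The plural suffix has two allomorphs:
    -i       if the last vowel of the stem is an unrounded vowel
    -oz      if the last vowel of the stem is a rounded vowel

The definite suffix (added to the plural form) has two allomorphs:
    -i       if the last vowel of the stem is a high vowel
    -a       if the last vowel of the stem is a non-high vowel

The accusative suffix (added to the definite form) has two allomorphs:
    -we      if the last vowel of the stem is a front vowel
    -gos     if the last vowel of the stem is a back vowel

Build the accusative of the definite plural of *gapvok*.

gapvokozagos

The last vowel of *gapvok* is /o/, which is a rounded vowel, so the plural suffix is -oz, giving *gapvokoz*.
Since the last vowel of the plural form *gapvokoz* is /o/ (a non-high vowel), it takes -a, giving *gapvokoza*.
The last vowel of the definite form *gapvokoza* is /a/, which is a back vowel, so the accusative suffix is -gos, giving *gapvokozagos*.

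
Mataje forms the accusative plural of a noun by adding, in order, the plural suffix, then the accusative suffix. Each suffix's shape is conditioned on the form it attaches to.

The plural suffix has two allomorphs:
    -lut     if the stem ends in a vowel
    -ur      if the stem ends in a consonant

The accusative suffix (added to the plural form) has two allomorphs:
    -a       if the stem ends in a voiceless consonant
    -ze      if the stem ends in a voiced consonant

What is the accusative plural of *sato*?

satoluta

Since the final sound of *sato* is /o/ (a vowel), it takes -lut, giving *satolut*.
Since the final consonant of the plural form *satolut* is /t/ (voiceless), it takes -a, giving *satoluta*.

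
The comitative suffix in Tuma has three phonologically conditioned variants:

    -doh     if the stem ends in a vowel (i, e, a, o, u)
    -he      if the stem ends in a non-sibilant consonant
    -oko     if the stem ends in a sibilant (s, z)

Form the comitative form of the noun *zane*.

The final sound of *zane* is /e/, which is a vowel, so the suffix is -doh, giving *zanedoh*.

zanedoh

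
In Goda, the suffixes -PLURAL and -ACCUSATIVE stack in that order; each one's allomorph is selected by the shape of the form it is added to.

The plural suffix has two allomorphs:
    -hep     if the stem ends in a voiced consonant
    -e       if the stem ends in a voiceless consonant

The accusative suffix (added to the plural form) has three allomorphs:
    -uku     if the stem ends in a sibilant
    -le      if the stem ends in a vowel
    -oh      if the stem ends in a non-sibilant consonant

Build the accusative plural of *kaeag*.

The final consonant of *kaeag* is /g/, which is voiced, so the plural suffix is -hep, giving *kaeaghep*.
Since the final sound of the plural form *kaeaghep* is /p/ (a non-sibilant consonant), it takes -oh, giving *kaeaghepoh*.

kaeaghepoh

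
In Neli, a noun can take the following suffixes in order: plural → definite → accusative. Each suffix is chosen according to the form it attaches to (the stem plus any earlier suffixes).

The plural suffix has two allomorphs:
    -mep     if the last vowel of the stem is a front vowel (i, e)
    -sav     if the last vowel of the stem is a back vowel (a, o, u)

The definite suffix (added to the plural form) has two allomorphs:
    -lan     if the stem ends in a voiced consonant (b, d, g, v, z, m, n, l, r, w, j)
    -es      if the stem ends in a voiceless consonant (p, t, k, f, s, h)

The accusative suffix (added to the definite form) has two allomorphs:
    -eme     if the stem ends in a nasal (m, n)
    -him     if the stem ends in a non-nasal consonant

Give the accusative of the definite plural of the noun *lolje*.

loljemepeshim

The last vowel of *lolje* is /e/, which is a front vowel, so the plural suffix is -mep, giving *loljemep*.
Since the final consonant of the plural form *loljemep* is /p/ (voiceless), it takes -es, giving *loljemepes*.
Since the final consonant of the definite form *loljemepes* is /s/ (non-nasal), it takes -him, giving *loljemepeshim*.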